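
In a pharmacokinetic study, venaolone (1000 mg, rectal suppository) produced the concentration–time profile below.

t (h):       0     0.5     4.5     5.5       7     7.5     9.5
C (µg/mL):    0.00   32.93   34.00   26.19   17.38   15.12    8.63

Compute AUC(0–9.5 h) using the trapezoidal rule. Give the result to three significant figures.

AUC = 237 µg/mL·h

Trapezoidal AUC_0→9.5:
  [0→0.5]: (0.00+32.93)/2 × 0.5 = 8.2325
  [0.5→4.5]: (32.93+34.00)/2 × 4 = 133.86
  [4.5→5.5]: (34.00+26.19)/2 × 1 = 30.095
  [5.5→7]: (26.19+17.38)/2 × 1.5 = 32.6775
  [7→7.5]: (17.38+15.12)/2 × 0.5 = 8.125
  [7.5→9.5]: (15.12+8.63)/2 × 2 = 23.75
  Sum = 236.74 µg/mL·h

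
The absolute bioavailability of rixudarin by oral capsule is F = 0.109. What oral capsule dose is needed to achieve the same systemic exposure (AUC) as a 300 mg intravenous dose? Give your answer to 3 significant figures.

For equal systemic exposure: F × D_ev = D_iv
D_ev = D_iv / F = 300 / 0.109 = 2752.29 mg

D_oral = 2750 mg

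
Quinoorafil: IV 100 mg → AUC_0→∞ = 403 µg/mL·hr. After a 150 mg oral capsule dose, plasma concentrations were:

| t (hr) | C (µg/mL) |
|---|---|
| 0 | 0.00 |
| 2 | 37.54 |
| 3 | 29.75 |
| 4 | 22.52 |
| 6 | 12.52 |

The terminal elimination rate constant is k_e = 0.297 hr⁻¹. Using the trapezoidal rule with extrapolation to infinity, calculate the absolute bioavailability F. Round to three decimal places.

Trapezoidal AUC_0→6 (oral capsule):
  [0→2]: (0.00+37.54)/2 × 2 = 37.54
  [2→3]: (37.54+29.75)/2 × 1 = 33.645
  [3→4]: (29.75+22.52)/2 × 1 = 26.135
  [4→6]: (22.52+12.52)/2 × 2 = 35.04
  Sum = 132.36 µg/mL·hr
Tail: C_last/k_e = 12.52/0.297 = 42.155
AUC_0→∞ (oral capsule) = 132.36 + 42.155 = 174.515 µg/mL·hr
F = (AUC_ev/D_ev)/(AUC_iv/D_iv) = (174.515/150)/(403/100) = 1.16343/4.03 = 0.2887

F = 0.289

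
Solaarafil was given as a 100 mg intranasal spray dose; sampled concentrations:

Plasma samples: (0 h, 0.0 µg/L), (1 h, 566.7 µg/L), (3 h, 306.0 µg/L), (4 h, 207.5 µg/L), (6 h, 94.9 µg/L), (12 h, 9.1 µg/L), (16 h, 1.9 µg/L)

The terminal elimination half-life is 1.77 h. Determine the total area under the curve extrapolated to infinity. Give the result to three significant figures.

Trapezoidal AUC_0→16:
  [0→1]: (0.0+566.7)/2 × 1 = 283.35
  [1→3]: (566.7+306.0)/2 × 2 = 872.7
  [3→4]: (306.0+207.5)/2 × 1 = 256.75
  [4→6]: (207.5+94.9)/2 × 2 = 302.4
  [6→12]: (94.9+9.1)/2 × 6 = 312.0
  [12→16]: (9.1+1.9)/2 × 4 = 22.0
  Sum = 2049.2 µg/L·h
k_e = ln2 / t½ = 0.693147 / 1.77 = 0.3916 h^-1
Extrapolated tail: C_last / k_e = 1.9 / 0.3916 = 4.852
AUC_0→∞ = 2049.2 + 4.852 = 2054.052 µg/L·h

AUC = 2050 µg/L·h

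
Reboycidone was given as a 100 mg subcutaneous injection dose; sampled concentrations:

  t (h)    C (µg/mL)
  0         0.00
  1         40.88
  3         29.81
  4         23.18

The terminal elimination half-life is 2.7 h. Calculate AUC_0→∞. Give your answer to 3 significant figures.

Trapezoidal AUC_0→4:
  [0→1]: (0.00+40.88)/2 × 1 = 20.44
  [1→3]: (40.88+29.81)/2 × 2 = 70.69
  [3→4]: (29.81+23.18)/2 × 1 = 26.495
  Sum = 117.625 µg/mL·h
k_e = ln2 / t½ = 0.693147 / 2.7 = 0.2567 h^-1
Extrapolated tail: C_last / k_e = 23.18 / 0.2567 = 90.300
AUC_0→∞ = 117.625 + 90.300 = 207.925 µg/mL·h

AUC = 208 µg/mL·h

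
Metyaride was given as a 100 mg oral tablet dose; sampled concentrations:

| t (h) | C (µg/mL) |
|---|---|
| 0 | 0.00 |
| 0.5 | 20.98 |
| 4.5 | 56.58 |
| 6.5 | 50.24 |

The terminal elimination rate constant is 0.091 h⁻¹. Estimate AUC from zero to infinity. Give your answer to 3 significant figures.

AUC = 819 µg/mL·h

Trapezoidal AUC_0→6.5:
  [0→0.5]: (0.00+20.98)/2 × 0.5 = 5.245
  [0.5→4.5]: (20.98+56.58)/2 × 4 = 155.12
  [4.5→6.5]: (56.58+50.24)/2 × 2 = 106.82
  Sum = 267.185 µg/mL·h
Extrapolated tail: C_last / k_e = 50.24 / 0.091 = 552.088
AUC_0→∞ = 267.185 + 552.088 = 819.273 µg/mL·h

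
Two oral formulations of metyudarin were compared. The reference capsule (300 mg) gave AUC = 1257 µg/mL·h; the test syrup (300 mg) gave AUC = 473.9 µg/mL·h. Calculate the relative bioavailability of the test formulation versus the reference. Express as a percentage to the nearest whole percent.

F_rel = (AUC_test/D_test) / (AUC_ref/D_ref)
      = (473.9/300) / (1257/300)
      = 1.57967 / 4.19 = 0.3770 = 37.70%

F_rel = 38%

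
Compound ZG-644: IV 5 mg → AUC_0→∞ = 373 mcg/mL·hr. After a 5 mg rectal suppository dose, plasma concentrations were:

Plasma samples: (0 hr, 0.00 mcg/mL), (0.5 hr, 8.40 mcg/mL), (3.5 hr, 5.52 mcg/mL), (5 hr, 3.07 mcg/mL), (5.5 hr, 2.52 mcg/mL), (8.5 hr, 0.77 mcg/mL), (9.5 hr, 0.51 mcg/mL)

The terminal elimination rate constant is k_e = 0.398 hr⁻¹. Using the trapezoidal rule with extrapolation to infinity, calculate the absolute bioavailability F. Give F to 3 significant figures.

Trapezoidal AUC_0→9.5 (rectal suppository):
  [0→0.5]: (0.00+8.40)/2 × 0.5 = 2.1
  [0.5→3.5]: (8.40+5.52)/2 × 3 = 20.88
  [3.5→5]: (5.52+3.07)/2 × 1.5 = 6.4425
  [5→5.5]: (3.07+2.52)/2 × 0.5 = 1.3975
  [5.5→8.5]: (2.52+0.77)/2 × 3 = 4.935
  [8.5→9.5]: (0.77+0.51)/2 × 1 = 0.64
  Sum = 36.395 mcg/mL·hr
Tail: C_last/k_e = 0.51/0.398 = 1.281
AUC_0→∞ (rectal suppository) = 36.395 + 1.281 = 37.676 mcg/mL·hr
F = (AUC_ev/D_ev)/(AUC_iv/D_iv) = (37.676/5)/(373/5) = 7.5352/74.6 = 0.1010

F = 0.101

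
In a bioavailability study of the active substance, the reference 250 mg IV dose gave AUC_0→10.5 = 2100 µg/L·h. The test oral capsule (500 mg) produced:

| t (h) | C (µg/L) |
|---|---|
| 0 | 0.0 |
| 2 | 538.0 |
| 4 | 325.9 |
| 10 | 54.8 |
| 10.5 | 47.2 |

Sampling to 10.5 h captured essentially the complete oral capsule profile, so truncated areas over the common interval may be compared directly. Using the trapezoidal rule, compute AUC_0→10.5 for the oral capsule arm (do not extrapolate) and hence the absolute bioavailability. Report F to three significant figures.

F = 0.612

Trapezoidal AUC_0→10.5 (oral capsule):
  [0→2]: (0.0+538.0)/2 × 2 = 538.0
  [2→4]: (538.0+325.9)/2 × 2 = 863.9
  [4→10]: (325.9+54.8)/2 × 6 = 1142.1
  [10→10.5]: (54.8+47.2)/2 × 0.5 = 25.5
  Sum = 2569.5 µg/L·h
F = (AUC_ev/D_ev)/(AUC_iv/D_iv) = (2569.5/500)/(2100/250) = 5.139/8.4 = 0.6118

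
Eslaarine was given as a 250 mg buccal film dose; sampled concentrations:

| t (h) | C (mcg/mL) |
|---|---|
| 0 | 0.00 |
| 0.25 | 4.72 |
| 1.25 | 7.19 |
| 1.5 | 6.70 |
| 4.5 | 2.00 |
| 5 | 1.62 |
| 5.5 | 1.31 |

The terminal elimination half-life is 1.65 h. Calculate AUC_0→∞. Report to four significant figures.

AUC = 26.09 mcg/mL·h

Trapezoidal AUC_0→5.5:
  [0→0.25]: (0.00+4.72)/2 × 0.25 = 0.59
  [0.25→1.25]: (4.72+7.19)/2 × 1 = 5.955
  [1.25→1.5]: (7.19+6.70)/2 × 0.25 = 1.73625
  [1.5→4.5]: (6.70+2.00)/2 × 3 = 13.05
  [4.5→5]: (2.00+1.62)/2 × 0.5 = 0.905
  [5→5.5]: (1.62+1.31)/2 × 0.5 = 0.7325
  Sum = 22.96875 mcg/mL·h
k_e = ln2 / t½ = 0.693147 / 1.65 = 0.4201 h^-1
Extrapolated tail: C_last / k_e = 1.31 / 0.4201 = 3.118
AUC_0→∞ = 22.96875 + 3.118 = 26.08675 mcg/mL·h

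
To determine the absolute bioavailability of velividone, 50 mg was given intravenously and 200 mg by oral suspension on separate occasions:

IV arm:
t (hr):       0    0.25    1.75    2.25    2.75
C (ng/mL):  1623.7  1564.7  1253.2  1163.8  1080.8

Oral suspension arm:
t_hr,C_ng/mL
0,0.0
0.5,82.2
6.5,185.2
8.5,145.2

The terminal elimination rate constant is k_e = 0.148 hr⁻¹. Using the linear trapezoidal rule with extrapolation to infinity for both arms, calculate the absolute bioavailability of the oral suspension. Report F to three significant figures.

F = 0.0486

Trapezoidal AUC_0→2.75 (IV):
  [0→0.25]: (1623.7+1564.7)/2 × 0.25 = 398.55
  [0.25→1.75]: (1564.7+1253.2)/2 × 1.5 = 2113.425
  [1.75→2.25]: (1253.2+1163.8)/2 × 0.5 = 604.25
  [2.25→2.75]: (1163.8+1080.8)/2 × 0.5 = 561.15
  Sum = 3677.375 ng/mL·hr
IV tail: 1080.8/0.148 = 7302.703; AUC_iv,0→∞ = 3677.375 + 7302.703 = 10980.078 ng/mL·hr
Trapezoidal AUC_0→8.5 (oral suspension):
  [0→0.5]: (0.0+82.2)/2 × 0.5 = 20.55
  [0.5→6.5]: (82.2+185.2)/2 × 6 = 802.2
  [6.5→8.5]: (185.2+145.2)/2 × 2 = 330.4
  Sum = 1153.15 ng/mL·hr
oral suspension tail: 145.2/0.148 = 981.081; AUC_ev,0→∞ = 1153.15 + 981.081 = 2134.231 ng/mL·hr
F = (AUC_ev/D_ev)/(AUC_iv/D_iv) = (2134.231/200)/(10980.078/50) = 10.671155/219.60156 = 0.0486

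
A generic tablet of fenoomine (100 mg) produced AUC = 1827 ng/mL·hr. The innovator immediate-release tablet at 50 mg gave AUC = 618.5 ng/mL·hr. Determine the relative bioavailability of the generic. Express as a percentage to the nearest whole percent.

F_rel = 148%

F_rel = (AUC_test/D_test) / (AUC_ref/D_ref)
      = (1827/100) / (618.5/50)
      = 18.27 / 12.37 = 1.4770 = 147.70%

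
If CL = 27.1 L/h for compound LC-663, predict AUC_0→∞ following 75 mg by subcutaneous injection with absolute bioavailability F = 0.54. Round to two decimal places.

AUC = 1.49 mg/L·h

AUC_0→∞ = F × Dose / CL
        = 0.54 × 75 / 27.1 = 1.49446 mg/L·h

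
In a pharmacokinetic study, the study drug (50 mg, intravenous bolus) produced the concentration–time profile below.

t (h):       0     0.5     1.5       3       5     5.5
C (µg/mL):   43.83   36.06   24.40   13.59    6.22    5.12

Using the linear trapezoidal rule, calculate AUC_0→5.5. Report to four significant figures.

Trapezoidal AUC_0→5.5:
  [0→0.5]: (43.83+36.06)/2 × 0.5 = 19.9725
  [0.5→1.5]: (36.06+24.40)/2 × 1 = 30.23
  [1.5→3]: (24.40+13.59)/2 × 1.5 = 28.4925
  [3→5]: (13.59+6.22)/2 × 2 = 19.81
  [5→5.5]: (6.22+5.12)/2 × 0.5 = 2.835
  Sum = 101.34 µg/mL·h

AUC = 101.3 µg/mL·h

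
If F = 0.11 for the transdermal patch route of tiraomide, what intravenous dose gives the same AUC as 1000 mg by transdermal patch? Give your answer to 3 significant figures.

Systemic exposure from an extravascular dose = F × D_ev, so the equivalent IV dose is F × D_ev.
D_iv = F × D_ev = 0.11 × 1000 = 110 mg

D_iv = 110 mg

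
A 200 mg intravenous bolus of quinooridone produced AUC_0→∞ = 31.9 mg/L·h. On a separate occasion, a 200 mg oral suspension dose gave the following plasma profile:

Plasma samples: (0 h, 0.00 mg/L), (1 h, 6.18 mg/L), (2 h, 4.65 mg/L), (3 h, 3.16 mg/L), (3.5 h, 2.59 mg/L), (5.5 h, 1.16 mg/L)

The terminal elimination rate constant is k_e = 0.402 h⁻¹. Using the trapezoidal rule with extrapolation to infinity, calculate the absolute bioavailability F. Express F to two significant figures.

F = 0.64

Trapezoidal AUC_0→5.5 (oral suspension):
  [0→1]: (0.00+6.18)/2 × 1 = 3.09
  [1→2]: (6.18+4.65)/2 × 1 = 5.415
  [2→3]: (4.65+3.16)/2 × 1 = 3.905
  [3→3.5]: (3.16+2.59)/2 × 0.5 = 1.4375
  [3.5→5.5]: (2.59+1.16)/2 × 2 = 3.75
  Sum = 17.5975 mg/L·h
Tail: C_last/k_e = 1.16/0.402 = 2.886
AUC_0→∞ (oral suspension) = 17.5975 + 2.886 = 20.4835 mg/L·h
F = (AUC_ev/D_ev)/(AUC_iv/D_iv) = (20.4835/200)/(31.9/200) = 0.1024175/0.1595 = 0.6421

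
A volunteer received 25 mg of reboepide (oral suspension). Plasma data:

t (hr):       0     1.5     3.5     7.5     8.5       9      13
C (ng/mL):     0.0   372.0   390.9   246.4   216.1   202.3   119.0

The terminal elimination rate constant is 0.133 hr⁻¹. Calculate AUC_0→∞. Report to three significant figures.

Trapezoidal AUC_0→13:
  [0→1.5]: (0.0+372.0)/2 × 1.5 = 279.0
  [1.5→3.5]: (372.0+390.9)/2 × 2 = 762.9
  [3.5→7.5]: (390.9+246.4)/2 × 4 = 1274.6
  [7.5→8.5]: (246.4+216.1)/2 × 1 = 231.25
  [8.5→9]: (216.1+202.3)/2 × 0.5 = 104.6
  [9→13]: (202.3+119.0)/2 × 4 = 642.6
  Sum = 3294.95 ng/mL·hr
Extrapolated tail: C_last / k_e = 119.0 / 0.133 = 894.737
AUC_0→∞ = 3294.95 + 894.737 = 4189.687 ng/mL·hr

AUC = 4190 ng/mL·hr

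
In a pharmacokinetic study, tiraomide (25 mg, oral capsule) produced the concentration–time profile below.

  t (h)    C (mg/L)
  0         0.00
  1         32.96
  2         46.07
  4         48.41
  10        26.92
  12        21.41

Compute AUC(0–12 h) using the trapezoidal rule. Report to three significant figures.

Trapezoidal AUC_0→12:
  [0→1]: (0.00+32.96)/2 × 1 = 16.48
  [1→2]: (32.96+46.07)/2 × 1 = 39.515
  [2→4]: (46.07+48.41)/2 × 2 = 94.48
  [4→10]: (48.41+26.92)/2 × 6 = 225.99
  [10→12]: (26.92+21.41)/2 × 2 = 48.33
  Sum = 424.795 mg/L·h

AUC = 425 mg/L·h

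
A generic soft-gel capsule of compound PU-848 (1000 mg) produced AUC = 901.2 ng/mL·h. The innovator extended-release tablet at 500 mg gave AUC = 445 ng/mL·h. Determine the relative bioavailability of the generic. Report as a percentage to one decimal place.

F_rel = (AUC_test/D_test) / (AUC_ref/D_ref)
      = (901.2/1000) / (445/500)
      = 0.9012 / 0.89 = 1.0126 = 101.26%

F_rel = 101.3%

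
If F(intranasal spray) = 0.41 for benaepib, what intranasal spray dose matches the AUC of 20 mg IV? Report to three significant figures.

For equal systemic exposure: F × D_ev = D_iv
D_ev = D_iv / F = 20 / 0.41 = 48.7805 mg

D_intranasal = 48.8 mg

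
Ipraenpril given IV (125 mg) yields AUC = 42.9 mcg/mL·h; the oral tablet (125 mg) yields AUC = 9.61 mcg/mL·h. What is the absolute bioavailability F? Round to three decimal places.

F = 0.224

F = (AUC_ev / D_ev) / (AUC_iv / D_iv)
  = (9.61/125) / (42.9/125)
  = 0.07688 / 0.3432 = 0.2240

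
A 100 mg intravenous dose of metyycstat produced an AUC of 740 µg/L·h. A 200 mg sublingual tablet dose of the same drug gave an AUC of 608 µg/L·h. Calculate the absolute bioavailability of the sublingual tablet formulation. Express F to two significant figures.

F = (AUC_ev / D_ev) / (AUC_iv / D_iv)
  = (608/200) / (740/100)
  = 3.04 / 7.4 = 0.4108

F = 0.41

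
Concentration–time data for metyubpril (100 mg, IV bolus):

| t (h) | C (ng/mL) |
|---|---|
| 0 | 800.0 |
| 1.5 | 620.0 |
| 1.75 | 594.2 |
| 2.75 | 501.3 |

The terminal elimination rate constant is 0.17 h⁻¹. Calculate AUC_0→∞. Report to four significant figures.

AUC = 4713 ng/mL·h

Trapezoidal AUC_0→2.75:
  [0→1.5]: (800.0+620.0)/2 × 1.5 = 1065.0
  [1.5→1.75]: (620.0+594.2)/2 × 0.25 = 151.775
  [1.75→2.75]: (594.2+501.3)/2 × 1 = 547.75
  Sum = 1764.525 ng/mL·h
Extrapolated tail: C_last / k_e = 501.3 / 0.17 = 2948.824
AUC_0→∞ = 1764.525 + 2948.824 = 4713.349 ng/mL·h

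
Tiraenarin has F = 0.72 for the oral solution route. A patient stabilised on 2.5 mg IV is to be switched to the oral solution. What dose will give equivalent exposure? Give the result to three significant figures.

For equal systemic exposure: F × D_ev = D_iv
D_ev = D_iv / F = 2.5 / 0.72 = 3.47222 mg

D_oral = 3.47 mg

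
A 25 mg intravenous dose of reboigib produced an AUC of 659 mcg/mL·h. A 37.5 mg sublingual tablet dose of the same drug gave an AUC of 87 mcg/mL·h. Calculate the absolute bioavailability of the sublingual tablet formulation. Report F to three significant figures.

F = (AUC_ev / D_ev) / (AUC_iv / D_iv)
  = (87/37.5) / (659/25)
  = 2.32 / 26.36 = 0.0880

F = 0.0880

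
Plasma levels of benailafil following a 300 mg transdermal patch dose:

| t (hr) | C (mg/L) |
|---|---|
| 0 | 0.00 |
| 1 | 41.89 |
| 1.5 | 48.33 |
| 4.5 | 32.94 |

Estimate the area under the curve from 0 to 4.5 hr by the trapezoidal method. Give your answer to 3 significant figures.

Trapezoidal AUC_0→4.5:
  [0→1]: (0.00+41.89)/2 × 1 = 20.945
  [1→1.5]: (41.89+48.33)/2 × 0.5 = 22.555
  [1.5→4.5]: (48.33+32.94)/2 × 3 = 121.905
  Sum = 165.405 mg/L·hr

AUC = 165 mg/L·hr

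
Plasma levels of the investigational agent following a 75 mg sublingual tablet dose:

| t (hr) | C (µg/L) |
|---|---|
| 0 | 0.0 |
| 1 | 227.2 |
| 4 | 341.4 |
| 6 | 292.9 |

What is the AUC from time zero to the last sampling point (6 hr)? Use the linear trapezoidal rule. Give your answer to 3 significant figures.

AUC = 1600 µg/L·hr

Trapezoidal AUC_0→6:
  [0→1]: (0.0+227.2)/2 × 1 = 113.6
  [1→4]: (227.2+341.4)/2 × 3 = 852.9
  [4→6]: (341.4+292.9)/2 × 2 = 634.3
  Sum = 1600.8 µg/L·hr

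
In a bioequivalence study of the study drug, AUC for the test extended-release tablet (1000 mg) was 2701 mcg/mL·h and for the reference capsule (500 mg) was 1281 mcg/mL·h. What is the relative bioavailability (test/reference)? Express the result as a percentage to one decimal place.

F_rel = (AUC_test/D_test) / (AUC_ref/D_ref)
      = (2701/1000) / (1281/500)
      = 2.701 / 2.562 = 1.0543 = 105.43%

F_rel = 105.4%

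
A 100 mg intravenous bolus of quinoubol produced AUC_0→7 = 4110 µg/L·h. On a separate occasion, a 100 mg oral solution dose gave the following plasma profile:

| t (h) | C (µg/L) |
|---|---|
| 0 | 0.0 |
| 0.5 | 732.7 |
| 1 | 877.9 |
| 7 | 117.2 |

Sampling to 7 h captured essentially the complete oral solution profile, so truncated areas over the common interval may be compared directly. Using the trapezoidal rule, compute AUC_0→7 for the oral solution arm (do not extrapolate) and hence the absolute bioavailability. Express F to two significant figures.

F = 0.87

Trapezoidal AUC_0→7 (oral solution):
  [0→0.5]: (0.0+732.7)/2 × 0.5 = 183.175
  [0.5→1]: (732.7+877.9)/2 × 0.5 = 402.65
  [1→7]: (877.9+117.2)/2 × 6 = 2985.3
  Sum = 3571.125 µg/L·h
F = (AUC_ev/D_ev)/(AUC_iv/D_iv) = (3571.125/100)/(4110/100) = 35.71125/41.1 = 0.8689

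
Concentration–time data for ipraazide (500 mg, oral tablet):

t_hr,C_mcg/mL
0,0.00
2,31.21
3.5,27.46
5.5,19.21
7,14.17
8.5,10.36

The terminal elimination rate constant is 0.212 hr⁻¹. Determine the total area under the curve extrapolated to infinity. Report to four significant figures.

Trapezoidal AUC_0→8.5:
  [0→2]: (0.00+31.21)/2 × 2 = 31.21
  [2→3.5]: (31.21+27.46)/2 × 1.5 = 44.0025
  [3.5→5.5]: (27.46+19.21)/2 × 2 = 46.67
  [5.5→7]: (19.21+14.17)/2 × 1.5 = 25.035
  [7→8.5]: (14.17+10.36)/2 × 1.5 = 18.3975
  Sum = 165.315 mcg/mL·hr
Extrapolated tail: C_last / k_e = 10.36 / 0.212 = 48.868
AUC_0→∞ = 165.315 + 48.868 = 214.183 mcg/mL·hr

AUC = 214.2 mcg/mL·hr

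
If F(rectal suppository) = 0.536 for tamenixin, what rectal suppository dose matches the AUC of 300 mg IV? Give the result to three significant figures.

D_rectal = 560 mg

For equal systemic exposure: F × D_ev = D_iv
D_ev = D_iv / F = 300 / 0.536 = 559.701 mg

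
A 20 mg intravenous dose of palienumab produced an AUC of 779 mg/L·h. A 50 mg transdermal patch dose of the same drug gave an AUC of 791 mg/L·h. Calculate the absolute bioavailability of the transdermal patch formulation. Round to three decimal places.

F = 0.406

F = (AUC_ev / D_ev) / (AUC_iv / D_iv)
  = (791/50) / (779/20)
  = 15.82 / 38.95 = 0.4062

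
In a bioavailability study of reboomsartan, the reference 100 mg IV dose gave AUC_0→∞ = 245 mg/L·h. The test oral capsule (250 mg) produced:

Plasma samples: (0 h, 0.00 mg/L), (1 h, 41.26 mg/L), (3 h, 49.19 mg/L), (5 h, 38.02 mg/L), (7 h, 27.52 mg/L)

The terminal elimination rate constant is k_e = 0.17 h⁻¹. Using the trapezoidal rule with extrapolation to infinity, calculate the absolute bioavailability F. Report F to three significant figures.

Trapezoidal AUC_0→7 (oral capsule):
  [0→1]: (0.00+41.26)/2 × 1 = 20.63
  [1→3]: (41.26+49.19)/2 × 2 = 90.45
  [3→5]: (49.19+38.02)/2 × 2 = 87.21
  [5→7]: (38.02+27.52)/2 × 2 = 65.54
  Sum = 263.83 mg/L·h
Tail: C_last/k_e = 27.52/0.17 = 161.882
AUC_0→∞ (oral capsule) = 263.83 + 161.882 = 425.712 mg/L·h
F = (AUC_ev/D_ev)/(AUC_iv/D_iv) = (425.712/250)/(245/100) = 1.702848/2.45 = 0.6950

F = 0.695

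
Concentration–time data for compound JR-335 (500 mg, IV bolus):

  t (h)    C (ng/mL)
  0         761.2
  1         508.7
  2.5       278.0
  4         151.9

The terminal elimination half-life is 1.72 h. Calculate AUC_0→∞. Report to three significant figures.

Trapezoidal AUC_0→4:
  [0→1]: (761.2+508.7)/2 × 1 = 634.95
  [1→2.5]: (508.7+278.0)/2 × 1.5 = 590.025
  [2.5→4]: (278.0+151.9)/2 × 1.5 = 322.425
  Sum = 1547.4 ng/mL·h
k_e = ln2 / t½ = 0.693147 / 1.72 = 0.4030 h^-1
Extrapolated tail: C_last / k_e = 151.9 / 0.403 = 376.923
AUC_0→∞ = 1547.4 + 376.923 = 1924.323 ng/mL·h

AUC = 1920 ng/mL·h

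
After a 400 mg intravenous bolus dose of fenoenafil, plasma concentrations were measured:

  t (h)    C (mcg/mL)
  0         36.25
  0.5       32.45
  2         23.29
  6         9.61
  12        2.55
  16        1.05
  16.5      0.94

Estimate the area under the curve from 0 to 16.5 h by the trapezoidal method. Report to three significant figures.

AUC = 169 mcg/mL·h

Trapezoidal AUC_0→16.5:
  [0→0.5]: (36.25+32.45)/2 × 0.5 = 17.175
  [0.5→2]: (32.45+23.29)/2 × 1.5 = 41.805
  [2→6]: (23.29+9.61)/2 × 4 = 65.8
  [6→12]: (9.61+2.55)/2 × 6 = 36.48
  [12→16]: (2.55+1.05)/2 × 4 = 7.2
  [16→16.5]: (1.05+0.94)/2 × 0.5 = 0.4975
  Sum = 168.9575 mcg/mL·h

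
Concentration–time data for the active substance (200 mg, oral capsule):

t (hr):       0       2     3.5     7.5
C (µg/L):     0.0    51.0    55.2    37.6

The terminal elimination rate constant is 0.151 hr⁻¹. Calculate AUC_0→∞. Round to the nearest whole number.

AUC = 565 µg/L·hr

Trapezoidal AUC_0→7.5:
  [0→2]: (0.0+51.0)/2 × 2 = 51.0
  [2→3.5]: (51.0+55.2)/2 × 1.5 = 79.65
  [3.5→7.5]: (55.2+37.6)/2 × 4 = 185.6
  Sum = 316.25 µg/L·hr
Extrapolated tail: C_last / k_e = 37.6 / 0.151 = 249.007
AUC_0→∞ = 316.25 + 249.007 = 565.257 µg/L·hr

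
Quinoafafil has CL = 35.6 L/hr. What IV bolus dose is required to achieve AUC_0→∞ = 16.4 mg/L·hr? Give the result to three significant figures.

Dose = 584 mg

Dose_iv = CL × AUC_0→∞
     = 35.6 × 16.4 = 583.84 mg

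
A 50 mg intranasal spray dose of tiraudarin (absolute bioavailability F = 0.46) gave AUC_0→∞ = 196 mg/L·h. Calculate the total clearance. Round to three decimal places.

CL = 0.117 L/h

CL = F × Dose / AUC_0→∞
   = 0.46 × 50 / 196 = 0.117347 L/h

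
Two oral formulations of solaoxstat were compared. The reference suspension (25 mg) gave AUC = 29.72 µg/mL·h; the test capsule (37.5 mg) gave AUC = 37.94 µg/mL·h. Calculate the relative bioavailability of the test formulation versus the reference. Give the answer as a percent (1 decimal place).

F_rel = (AUC_test/D_test) / (AUC_ref/D_ref)
      = (37.94/37.5) / (29.72/25)
      = 1.01173 / 1.1888 = 0.8511 = 85.11%

F_rel = 85.1%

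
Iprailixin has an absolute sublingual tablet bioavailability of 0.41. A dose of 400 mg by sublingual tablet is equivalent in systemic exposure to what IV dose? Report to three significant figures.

Systemic exposure from an extravascular dose = F × D_ev, so the equivalent IV dose is F × D_ev.
D_iv = F × D_ev = 0.41 × 400 = 164 mg

D_iv = 164 mg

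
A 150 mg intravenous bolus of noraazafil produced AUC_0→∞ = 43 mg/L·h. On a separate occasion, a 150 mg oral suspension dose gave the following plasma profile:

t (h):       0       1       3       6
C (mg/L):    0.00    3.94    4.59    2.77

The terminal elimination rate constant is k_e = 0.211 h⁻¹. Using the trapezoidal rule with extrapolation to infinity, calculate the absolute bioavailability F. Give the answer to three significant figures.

Trapezoidal AUC_0→6 (oral suspension):
  [0→1]: (0.00+3.94)/2 × 1 = 1.97
  [1→3]: (3.94+4.59)/2 × 2 = 8.53
  [3→6]: (4.59+2.77)/2 × 3 = 11.04
  Sum = 21.54 mg/L·h
Tail: C_last/k_e = 2.77/0.211 = 13.128
AUC_0→∞ (oral suspension) = 21.54 + 13.128 = 34.668 mg/L·h
F = (AUC_ev/D_ev)/(AUC_iv/D_iv) = (34.668/150)/(43/150) = 0.23112/0.286667 = 0.8062

F = 0.806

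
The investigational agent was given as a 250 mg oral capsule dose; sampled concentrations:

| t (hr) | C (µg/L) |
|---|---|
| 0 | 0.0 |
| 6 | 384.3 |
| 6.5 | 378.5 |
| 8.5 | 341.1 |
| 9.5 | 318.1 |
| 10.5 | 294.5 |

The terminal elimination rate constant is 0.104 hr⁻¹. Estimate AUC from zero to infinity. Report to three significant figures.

Trapezoidal AUC_0→10.5:
  [0→6]: (0.0+384.3)/2 × 6 = 1152.9
  [6→6.5]: (384.3+378.5)/2 × 0.5 = 190.7
  [6.5→8.5]: (378.5+341.1)/2 × 2 = 719.6
  [8.5→9.5]: (341.1+318.1)/2 × 1 = 329.6
  [9.5→10.5]: (318.1+294.5)/2 × 1 = 306.3
  Sum = 2699.1 µg/L·hr
Extrapolated tail: C_last / k_e = 294.5 / 0.104 = 2831.731
AUC_0→∞ = 2699.1 + 2831.731 = 5530.831 µg/L·hr

AUC = 5530 µg/L·hr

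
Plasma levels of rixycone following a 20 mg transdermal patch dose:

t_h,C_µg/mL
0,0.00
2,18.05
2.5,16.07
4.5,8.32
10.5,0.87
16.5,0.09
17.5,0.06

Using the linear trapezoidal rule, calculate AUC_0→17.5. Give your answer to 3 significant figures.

Trapezoidal AUC_0→17.5:
  [0→2]: (0.00+18.05)/2 × 2 = 18.05
  [2→2.5]: (18.05+16.07)/2 × 0.5 = 8.53
  [2.5→4.5]: (16.07+8.32)/2 × 2 = 24.39
  [4.5→10.5]: (8.32+0.87)/2 × 6 = 27.57
  [10.5→16.5]: (0.87+0.09)/2 × 6 = 2.88
  [16.5→17.5]: (0.09+0.06)/2 × 1 = 0.075
  Sum = 81.495 µg/mL·h

AUC = 81.5 µg/mL·h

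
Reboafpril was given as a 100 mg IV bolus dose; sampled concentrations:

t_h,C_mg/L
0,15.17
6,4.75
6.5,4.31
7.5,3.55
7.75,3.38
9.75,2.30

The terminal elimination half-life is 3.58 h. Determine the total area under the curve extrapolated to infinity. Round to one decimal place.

Trapezoidal AUC_0→9.75:
  [0→6]: (15.17+4.75)/2 × 6 = 59.76
  [6→6.5]: (4.75+4.31)/2 × 0.5 = 2.265
  [6.5→7.5]: (4.31+3.55)/2 × 1 = 3.93
  [7.5→7.75]: (3.55+3.38)/2 × 0.25 = 0.86625
  [7.75→9.75]: (3.38+2.30)/2 × 2 = 5.68
  Sum = 72.50125 mg/L·h
k_e = ln2 / t½ = 0.693147 / 3.58 = 0.1936 h^-1
Extrapolated tail: C_last / k_e = 2.30 / 0.1936 = 11.880
AUC_0→∞ = 72.50125 + 11.880 = 84.38125 mg/L·h

AUC = 84.4 mg/L·h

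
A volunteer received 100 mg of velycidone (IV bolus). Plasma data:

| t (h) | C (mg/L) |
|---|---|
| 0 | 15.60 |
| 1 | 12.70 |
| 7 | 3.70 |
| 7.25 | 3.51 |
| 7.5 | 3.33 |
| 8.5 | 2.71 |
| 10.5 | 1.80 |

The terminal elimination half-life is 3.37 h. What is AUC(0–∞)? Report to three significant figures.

Trapezoidal AUC_0→10.5:
  [0→1]: (15.60+12.70)/2 × 1 = 14.15
  [1→7]: (12.70+3.70)/2 × 6 = 49.2
  [7→7.25]: (3.70+3.51)/2 × 0.25 = 0.90125
  [7.25→7.5]: (3.51+3.33)/2 × 0.25 = 0.855
  [7.5→8.5]: (3.33+2.71)/2 × 1 = 3.02
  [8.5→10.5]: (2.71+1.80)/2 × 2 = 4.51
  Sum = 72.63625 mg/L·h
k_e = ln2 / t½ = 0.693147 / 3.37 = 0.2057 h^-1
Extrapolated tail: C_last / k_e = 1.80 / 0.2057 = 8.751
AUC_0→∞ = 72.63625 + 8.751 = 81.38725 mg/L·h

AUC = 81.4 mg/L·h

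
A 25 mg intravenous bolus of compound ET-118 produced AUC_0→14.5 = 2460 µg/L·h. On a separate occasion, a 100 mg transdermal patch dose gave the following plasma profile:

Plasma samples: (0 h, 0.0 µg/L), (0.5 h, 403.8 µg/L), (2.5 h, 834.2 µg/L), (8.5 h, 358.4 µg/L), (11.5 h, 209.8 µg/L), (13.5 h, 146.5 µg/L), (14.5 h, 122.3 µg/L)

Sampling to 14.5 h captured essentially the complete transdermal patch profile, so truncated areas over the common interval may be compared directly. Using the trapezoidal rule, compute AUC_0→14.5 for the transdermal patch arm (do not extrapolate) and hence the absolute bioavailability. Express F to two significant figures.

Trapezoidal AUC_0→14.5 (transdermal patch):
  [0→0.5]: (0.0+403.8)/2 × 0.5 = 100.95
  [0.5→2.5]: (403.8+834.2)/2 × 2 = 1238.0
  [2.5→8.5]: (834.2+358.4)/2 × 6 = 3577.8
  [8.5→11.5]: (358.4+209.8)/2 × 3 = 852.3
  [11.5→13.5]: (209.8+146.5)/2 × 2 = 356.3
  [13.5→14.5]: (146.5+122.3)/2 × 1 = 134.4
  Sum = 6259.75 µg/L·h
F = (AUC_ev/D_ev)/(AUC_iv/D_iv) = (6259.75/100)/(2460/25) = 62.5975/98.4 = 0.6362

F = 0.64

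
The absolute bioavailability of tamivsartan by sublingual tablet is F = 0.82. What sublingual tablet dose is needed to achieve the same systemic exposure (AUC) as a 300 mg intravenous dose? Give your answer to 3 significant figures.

D_sublingual = 366 mg

For equal systemic exposure: F × D_ev = D_iv
D_ev = D_iv / F = 300 / 0.82 = 365.854 mg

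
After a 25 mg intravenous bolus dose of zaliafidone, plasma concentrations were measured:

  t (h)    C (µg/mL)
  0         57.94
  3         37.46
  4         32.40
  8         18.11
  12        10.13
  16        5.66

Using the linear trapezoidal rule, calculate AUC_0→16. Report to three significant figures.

Trapezoidal AUC_0→16:
  [0→3]: (57.94+37.46)/2 × 3 = 143.1
  [3→4]: (37.46+32.40)/2 × 1 = 34.93
  [4→8]: (32.40+18.11)/2 × 4 = 101.02
  [8→12]: (18.11+10.13)/2 × 4 = 56.48
  [12→16]: (10.13+5.66)/2 × 4 = 31.58
  Sum = 367.11 µg/mL·h

AUC = 367 µg/mL·h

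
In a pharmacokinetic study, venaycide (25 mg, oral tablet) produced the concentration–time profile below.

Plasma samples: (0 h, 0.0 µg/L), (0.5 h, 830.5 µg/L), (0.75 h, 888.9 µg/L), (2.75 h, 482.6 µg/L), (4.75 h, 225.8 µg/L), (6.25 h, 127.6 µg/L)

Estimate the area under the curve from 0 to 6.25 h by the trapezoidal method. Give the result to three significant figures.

Trapezoidal AUC_0→6.25:
  [0→0.5]: (0.0+830.5)/2 × 0.5 = 207.625
  [0.5→0.75]: (830.5+888.9)/2 × 0.25 = 214.925
  [0.75→2.75]: (888.9+482.6)/2 × 2 = 1371.5
  [2.75→4.75]: (482.6+225.8)/2 × 2 = 708.4
  [4.75→6.25]: (225.8+127.6)/2 × 1.5 = 265.05
  Sum = 2767.5 µg/L·h

AUC = 2770 µg/L·h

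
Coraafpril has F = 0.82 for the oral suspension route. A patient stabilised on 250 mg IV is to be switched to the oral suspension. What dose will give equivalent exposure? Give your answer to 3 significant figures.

D_oral = 305 mg

For equal systemic exposure: F × D_ev = D_iv
D_ev = D_iv / F = 250 / 0.82 = 304.878 mg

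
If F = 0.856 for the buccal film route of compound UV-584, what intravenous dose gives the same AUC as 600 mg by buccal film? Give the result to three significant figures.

Systemic exposure from an extravascular dose = F × D_ev, so the equivalent IV dose is F × D_ev.
D_iv = F × D_ev = 0.856 × 600 = 513.6 mg

D_iv = 514 mg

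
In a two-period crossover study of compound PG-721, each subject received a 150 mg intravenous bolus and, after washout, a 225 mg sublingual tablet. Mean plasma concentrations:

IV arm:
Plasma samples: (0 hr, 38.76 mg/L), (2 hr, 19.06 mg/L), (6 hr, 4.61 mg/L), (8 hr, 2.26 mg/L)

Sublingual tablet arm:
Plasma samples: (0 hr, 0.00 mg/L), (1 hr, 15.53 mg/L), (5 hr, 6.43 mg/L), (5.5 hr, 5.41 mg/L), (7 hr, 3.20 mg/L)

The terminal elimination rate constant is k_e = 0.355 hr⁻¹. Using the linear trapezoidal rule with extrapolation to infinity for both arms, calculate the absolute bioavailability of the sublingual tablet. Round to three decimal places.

F = 0.395

Trapezoidal AUC_0→8 (IV):
  [0→2]: (38.76+19.06)/2 × 2 = 57.82
  [2→6]: (19.06+4.61)/2 × 4 = 47.34
  [6→8]: (4.61+2.26)/2 × 2 = 6.87
  Sum = 112.03 mg/L·hr
IV tail: 2.26/0.355 = 6.366; AUC_iv,0→∞ = 112.03 + 6.366 = 118.396 mg/L·hr
Trapezoidal AUC_0→7 (sublingual tablet):
  [0→1]: (0.00+15.53)/2 × 1 = 7.765
  [1→5]: (15.53+6.43)/2 × 4 = 43.92
  [5→5.5]: (6.43+5.41)/2 × 0.5 = 2.96
  [5.5→7]: (5.41+3.20)/2 × 1.5 = 6.4575
  Sum = 61.1025 mg/L·hr
sublingual tablet tail: 3.20/0.355 = 9.014; AUC_ev,0→∞ = 61.1025 + 9.014 = 70.1165 mg/L·hr
F = (AUC_ev/D_ev)/(AUC_iv/D_iv) = (70.1165/225)/(118.396/150) = 0.311629/0.789307 = 0.3948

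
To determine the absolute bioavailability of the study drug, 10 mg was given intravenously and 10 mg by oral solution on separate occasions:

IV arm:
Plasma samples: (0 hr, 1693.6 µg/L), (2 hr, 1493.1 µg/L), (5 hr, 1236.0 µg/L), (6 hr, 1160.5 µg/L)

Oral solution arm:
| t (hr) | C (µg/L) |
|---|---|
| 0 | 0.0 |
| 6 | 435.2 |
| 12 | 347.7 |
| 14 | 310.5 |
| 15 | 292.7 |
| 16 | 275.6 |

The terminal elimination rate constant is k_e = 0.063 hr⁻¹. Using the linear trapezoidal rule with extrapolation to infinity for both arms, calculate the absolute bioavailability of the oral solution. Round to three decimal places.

Trapezoidal AUC_0→6 (IV):
  [0→2]: (1693.6+1493.1)/2 × 2 = 3186.7
  [2→5]: (1493.1+1236.0)/2 × 3 = 4093.65
  [5→6]: (1236.0+1160.5)/2 × 1 = 1198.25
  Sum = 8478.6 µg/L·hr
IV tail: 1160.5/0.063 = 18420.635; AUC_iv,0→∞ = 8478.6 + 18420.635 = 26899.235 µg/L·hr
Trapezoidal AUC_0→16 (oral solution):
  [0→6]: (0.0+435.2)/2 × 6 = 1305.6
  [6→12]: (435.2+347.7)/2 × 6 = 2348.7
  [12→14]: (347.7+310.5)/2 × 2 = 658.2
  [14→15]: (310.5+292.7)/2 × 1 = 301.6
  [15→16]: (292.7+275.6)/2 × 1 = 284.15
  Sum = 4898.25 µg/L·hr
oral solution tail: 275.6/0.063 = 4374.603; AUC_ev,0→∞ = 4898.25 + 4374.603 = 9272.853 µg/L·hr
F = (AUC_ev/D_ev)/(AUC_iv/D_iv) = (9272.853/10)/(26899.235/10) = 927.2853/2689.9235 = 0.3447

F = 0.345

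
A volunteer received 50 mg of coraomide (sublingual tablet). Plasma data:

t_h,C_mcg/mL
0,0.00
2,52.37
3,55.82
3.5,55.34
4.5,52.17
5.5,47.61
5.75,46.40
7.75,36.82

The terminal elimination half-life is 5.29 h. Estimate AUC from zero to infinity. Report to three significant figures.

AUC = 614 mcg/mL·h

Trapezoidal AUC_0→7.75:
  [0→2]: (0.00+52.37)/2 × 2 = 52.37
  [2→3]: (52.37+55.82)/2 × 1 = 54.095
  [3→3.5]: (55.82+55.34)/2 × 0.5 = 27.79
  [3.5→4.5]: (55.34+52.17)/2 × 1 = 53.755
  [4.5→5.5]: (52.17+47.61)/2 × 1 = 49.89
  [5.5→5.75]: (47.61+46.40)/2 × 0.25 = 11.75125
  [5.75→7.75]: (46.40+36.82)/2 × 2 = 83.22
  Sum = 332.87125 mcg/mL·h
k_e = ln2 / t½ = 0.693147 / 5.29 = 0.1310 h^-1
Extrapolated tail: C_last / k_e = 36.82 / 0.131 = 281.069
AUC_0→∞ = 332.87125 + 281.069 = 613.94025 mcg/mL·h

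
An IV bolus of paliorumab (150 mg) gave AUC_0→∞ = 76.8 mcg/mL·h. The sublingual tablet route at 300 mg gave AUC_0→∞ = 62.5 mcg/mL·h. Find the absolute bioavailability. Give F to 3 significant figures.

F = (AUC_ev / D_ev) / (AUC_iv / D_iv)
  = (62.5/300) / (76.8/150)
  = 0.208333 / 0.512 = 0.4069

F = 0.407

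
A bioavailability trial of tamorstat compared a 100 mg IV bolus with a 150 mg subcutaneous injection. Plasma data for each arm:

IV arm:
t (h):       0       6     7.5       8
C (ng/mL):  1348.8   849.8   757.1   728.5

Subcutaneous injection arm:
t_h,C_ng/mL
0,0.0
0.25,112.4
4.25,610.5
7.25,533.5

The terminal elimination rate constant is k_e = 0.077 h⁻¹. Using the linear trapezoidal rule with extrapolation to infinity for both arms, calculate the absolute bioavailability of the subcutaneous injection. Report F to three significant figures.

F = 0.382

Trapezoidal AUC_0→8 (IV):
  [0→6]: (1348.8+849.8)/2 × 6 = 6595.8
  [6→7.5]: (849.8+757.1)/2 × 1.5 = 1205.175
  [7.5→8]: (757.1+728.5)/2 × 0.5 = 371.4
  Sum = 8172.375 ng/mL·h
IV tail: 728.5/0.077 = 9461.039; AUC_iv,0→∞ = 8172.375 + 9461.039 = 17633.414 ng/mL·h
Trapezoidal AUC_0→7.25 (subcutaneous injection):
  [0→0.25]: (0.0+112.4)/2 × 0.25 = 14.05
  [0.25→4.25]: (112.4+610.5)/2 × 4 = 1445.8
  [4.25→7.25]: (610.5+533.5)/2 × 3 = 1716.0
  Sum = 3175.85 ng/mL·h
subcutaneous injection tail: 533.5/0.077 = 6928.571; AUC_ev,0→∞ = 3175.85 + 6928.571 = 10104.421 ng/mL·h
F = (AUC_ev/D_ev)/(AUC_iv/D_iv) = (10104.421/150)/(17633.414/100) = 67.3628/176.33414 = 0.3820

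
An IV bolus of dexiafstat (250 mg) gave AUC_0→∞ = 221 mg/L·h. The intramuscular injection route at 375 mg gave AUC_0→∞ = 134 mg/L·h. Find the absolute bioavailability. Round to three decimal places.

F = (AUC_ev / D_ev) / (AUC_iv / D_iv)
  = (134/375) / (221/250)
  = 0.357333 / 0.884 = 0.4042

F = 0.404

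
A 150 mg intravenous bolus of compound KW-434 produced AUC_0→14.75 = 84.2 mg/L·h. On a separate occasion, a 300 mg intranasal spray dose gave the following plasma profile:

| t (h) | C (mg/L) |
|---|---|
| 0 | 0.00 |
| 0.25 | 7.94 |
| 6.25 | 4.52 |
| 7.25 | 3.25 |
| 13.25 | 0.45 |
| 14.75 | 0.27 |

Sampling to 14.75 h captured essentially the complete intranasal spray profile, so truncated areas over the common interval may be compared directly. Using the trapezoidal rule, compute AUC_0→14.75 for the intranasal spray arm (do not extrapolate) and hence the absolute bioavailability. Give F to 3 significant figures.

F = 0.320

Trapezoidal AUC_0→14.75 (intranasal spray):
  [0→0.25]: (0.00+7.94)/2 × 0.25 = 0.9925
  [0.25→6.25]: (7.94+4.52)/2 × 6 = 37.38
  [6.25→7.25]: (4.52+3.25)/2 × 1 = 3.885
  [7.25→13.25]: (3.25+0.45)/2 × 6 = 11.1
  [13.25→14.75]: (0.45+0.27)/2 × 1.5 = 0.54
  Sum = 53.8975 mg/L·h
F = (AUC_ev/D_ev)/(AUC_iv/D_iv) = (53.8975/300)/(84.2/150) = 0.179658/0.561333 = 0.3201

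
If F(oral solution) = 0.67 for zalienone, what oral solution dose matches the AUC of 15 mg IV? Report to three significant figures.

For equal systemic exposure: F × D_ev = D_iv
D_ev = D_iv / F = 15 / 0.67 = 22.3881 mg

D_oral = 22.4 mg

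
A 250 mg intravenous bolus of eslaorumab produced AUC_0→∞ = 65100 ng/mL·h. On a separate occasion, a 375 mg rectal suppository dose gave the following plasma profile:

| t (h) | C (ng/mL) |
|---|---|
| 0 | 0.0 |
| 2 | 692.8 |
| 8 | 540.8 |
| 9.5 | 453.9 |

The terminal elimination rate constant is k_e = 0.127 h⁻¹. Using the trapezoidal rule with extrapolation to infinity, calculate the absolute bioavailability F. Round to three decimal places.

F = 0.089

Trapezoidal AUC_0→9.5 (rectal suppository):
  [0→2]: (0.0+692.8)/2 × 2 = 692.8
  [2→8]: (692.8+540.8)/2 × 6 = 3700.8
  [8→9.5]: (540.8+453.9)/2 × 1.5 = 746.025
  Sum = 5139.625 ng/mL·h
Tail: C_last/k_e = 453.9/0.127 = 3574.016
AUC_0→∞ (rectal suppository) = 5139.625 + 3574.016 = 8713.641 ng/mL·h
F = (AUC_ev/D_ev)/(AUC_iv/D_iv) = (8713.641/375)/(65100/250) = 23.236376/260.4 = 0.0892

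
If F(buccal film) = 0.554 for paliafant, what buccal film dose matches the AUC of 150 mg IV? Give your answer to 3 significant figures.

For equal systemic exposure: F × D_ev = D_iv
D_ev = D_iv / F = 150 / 0.554 = 270.758 mg

D_buccal = 271 mg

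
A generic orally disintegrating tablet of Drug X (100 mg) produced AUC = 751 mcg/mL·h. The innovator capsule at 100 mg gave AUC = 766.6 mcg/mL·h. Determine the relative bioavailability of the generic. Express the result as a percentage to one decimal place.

F_rel = 98.0%

F_rel = (AUC_test/D_test) / (AUC_ref/D_ref)
      = (751/100) / (766.6/100)
      = 7.51 / 7.666 = 0.9797 = 97.97%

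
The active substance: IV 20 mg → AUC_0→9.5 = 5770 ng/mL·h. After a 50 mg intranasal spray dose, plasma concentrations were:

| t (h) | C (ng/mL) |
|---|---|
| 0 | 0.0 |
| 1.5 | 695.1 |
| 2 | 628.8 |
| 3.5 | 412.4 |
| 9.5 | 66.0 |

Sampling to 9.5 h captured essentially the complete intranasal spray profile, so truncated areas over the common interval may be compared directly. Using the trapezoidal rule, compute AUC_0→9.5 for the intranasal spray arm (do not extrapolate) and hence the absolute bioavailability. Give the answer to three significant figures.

F = 0.213

Trapezoidal AUC_0→9.5 (intranasal spray):
  [0→1.5]: (0.0+695.1)/2 × 1.5 = 521.325
  [1.5→2]: (695.1+628.8)/2 × 0.5 = 330.975
  [2→3.5]: (628.8+412.4)/2 × 1.5 = 780.9
  [3.5→9.5]: (412.4+66.0)/2 × 6 = 1435.2
  Sum = 3068.4 ng/mL·h
F = (AUC_ev/D_ev)/(AUC_iv/D_iv) = (3068.4/50)/(5770/20) = 61.368/288.5 = 0.2127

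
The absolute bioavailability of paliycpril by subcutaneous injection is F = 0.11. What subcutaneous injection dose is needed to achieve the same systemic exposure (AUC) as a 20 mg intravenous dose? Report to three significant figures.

D_subcutaneous = 182 mg

For equal systemic exposure: F × D_ev = D_iv
D_ev = D_iv / F = 20 / 0.11 = 181.818 mg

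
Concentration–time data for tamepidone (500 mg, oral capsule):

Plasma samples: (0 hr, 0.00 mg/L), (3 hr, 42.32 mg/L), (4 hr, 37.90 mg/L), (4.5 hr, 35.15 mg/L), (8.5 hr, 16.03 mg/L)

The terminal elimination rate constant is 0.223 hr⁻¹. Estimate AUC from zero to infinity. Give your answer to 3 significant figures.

Trapezoidal AUC_0→8.5:
  [0→3]: (0.00+42.32)/2 × 3 = 63.48
  [3→4]: (42.32+37.90)/2 × 1 = 40.11
  [4→4.5]: (37.90+35.15)/2 × 0.5 = 18.2625
  [4.5→8.5]: (35.15+16.03)/2 × 4 = 102.36
  Sum = 224.2125 mg/L·hr
Extrapolated tail: C_last / k_e = 16.03 / 0.223 = 71.883
AUC_0→∞ = 224.2125 + 71.883 = 296.0955 mg/L·hr

AUC = 296 mg/L·hr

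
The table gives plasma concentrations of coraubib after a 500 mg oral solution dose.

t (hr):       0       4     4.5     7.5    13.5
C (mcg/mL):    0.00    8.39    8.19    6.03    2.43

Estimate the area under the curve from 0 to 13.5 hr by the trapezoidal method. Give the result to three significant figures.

AUC = 67.6 mcg/mL·hr

Trapezoidal AUC_0→13.5:
  [0→4]: (0.00+8.39)/2 × 4 = 16.78
  [4→4.5]: (8.39+8.19)/2 × 0.5 = 4.145
  [4.5→7.5]: (8.19+6.03)/2 × 3 = 21.33
  [7.5→13.5]: (6.03+2.43)/2 × 6 = 25.38
  Sum = 67.635 mcg/mL·hr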